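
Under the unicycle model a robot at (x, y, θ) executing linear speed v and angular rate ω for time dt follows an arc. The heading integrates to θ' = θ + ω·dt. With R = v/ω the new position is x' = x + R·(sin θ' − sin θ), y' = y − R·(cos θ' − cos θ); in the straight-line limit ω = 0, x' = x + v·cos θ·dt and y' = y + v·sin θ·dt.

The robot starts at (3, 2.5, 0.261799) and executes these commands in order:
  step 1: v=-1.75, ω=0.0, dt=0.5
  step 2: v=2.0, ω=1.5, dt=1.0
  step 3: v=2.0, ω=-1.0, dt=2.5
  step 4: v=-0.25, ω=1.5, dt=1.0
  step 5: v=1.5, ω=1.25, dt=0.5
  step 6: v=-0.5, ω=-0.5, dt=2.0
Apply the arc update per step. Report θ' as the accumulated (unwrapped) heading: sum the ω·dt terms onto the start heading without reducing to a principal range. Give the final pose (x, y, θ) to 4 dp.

step 1: θ'=0.2618 (straight) → pose (2.1548, 2.2735, 0.2618)
step 2: θ'=1.7618 (R=1.3333) → pose (3.1188, 3.8146, 1.7618)
step 3: θ'=-0.7382 (R=-2.0000) → pose (6.4284, 5.6736, -0.7382)
step 4: θ'=0.7618 (R=-0.1667) → pose (6.2012, 5.6709, 0.7618)
step 5: θ'=1.3868 (R=1.2000) → pose (6.5526, 6.3197, 1.3868)
step 6: θ'=0.3868 (R=1.0000) → pose (5.9467, 5.5765, 0.3868)

(5.9467, 5.5765, 0.3868)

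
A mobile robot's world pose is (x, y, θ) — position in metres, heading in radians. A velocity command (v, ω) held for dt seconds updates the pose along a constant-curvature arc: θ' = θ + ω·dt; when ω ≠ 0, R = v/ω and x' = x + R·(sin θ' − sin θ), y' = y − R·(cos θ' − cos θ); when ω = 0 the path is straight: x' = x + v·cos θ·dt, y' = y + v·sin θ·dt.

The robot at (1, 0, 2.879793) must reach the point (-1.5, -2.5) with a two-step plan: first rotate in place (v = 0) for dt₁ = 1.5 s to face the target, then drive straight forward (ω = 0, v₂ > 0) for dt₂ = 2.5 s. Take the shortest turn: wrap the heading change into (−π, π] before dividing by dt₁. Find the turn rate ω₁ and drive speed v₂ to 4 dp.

heading to target = atan2(-2.5−0, -1.5−1) = -2.3562
Δθ = wrap(-2.3562 − 2.8798) = 1.0472; ω₁ = Δθ/dt₁ = 0.6981
distance = √((-1.5−1)² + (-2.5−0)²) = 3.5355; v₂ = distance/dt₂ = 1.4142

ω₁ = 0.6981, v₂ = 1.4142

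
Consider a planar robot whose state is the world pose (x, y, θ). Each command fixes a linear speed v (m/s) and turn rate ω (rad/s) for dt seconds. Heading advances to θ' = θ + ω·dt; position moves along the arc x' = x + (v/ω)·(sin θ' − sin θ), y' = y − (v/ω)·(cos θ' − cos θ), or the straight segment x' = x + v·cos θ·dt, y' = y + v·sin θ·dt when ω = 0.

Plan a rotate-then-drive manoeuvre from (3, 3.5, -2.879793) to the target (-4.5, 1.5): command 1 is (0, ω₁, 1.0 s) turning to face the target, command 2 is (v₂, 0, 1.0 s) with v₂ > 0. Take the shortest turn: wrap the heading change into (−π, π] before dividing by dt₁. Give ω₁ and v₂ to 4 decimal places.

heading to target = atan2(1.5−3.5, -4.5−3) = -2.8810
Δθ = wrap(-2.8810 − -2.8798) = -0.0012; ω₁ = Δθ/dt₁ = -0.0012
distance = √((-4.5−3)² + (1.5−3.5)²) = 7.7621; v₂ = distance/dt₂ = 7.7621

ω₁ = -0.0012, v₂ = 7.7621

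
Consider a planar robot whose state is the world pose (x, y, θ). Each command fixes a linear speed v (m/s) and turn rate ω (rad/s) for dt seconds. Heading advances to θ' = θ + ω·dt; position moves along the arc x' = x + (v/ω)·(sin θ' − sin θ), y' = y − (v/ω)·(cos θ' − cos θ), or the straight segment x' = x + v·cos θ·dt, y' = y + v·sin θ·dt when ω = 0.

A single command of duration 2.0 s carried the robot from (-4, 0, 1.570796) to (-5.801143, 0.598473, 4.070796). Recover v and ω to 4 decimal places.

v = 1.2500, ω = 1.2500

Δθ = 4.070796 − 1.570796 = 2.500000
ω = Δθ/dt = 2.500000/2.0 = 1.2500
R = Δx/(sin θ' − sin θ) = 1.0000
v = R·ω = 1.0000·1.2500 = 1.2500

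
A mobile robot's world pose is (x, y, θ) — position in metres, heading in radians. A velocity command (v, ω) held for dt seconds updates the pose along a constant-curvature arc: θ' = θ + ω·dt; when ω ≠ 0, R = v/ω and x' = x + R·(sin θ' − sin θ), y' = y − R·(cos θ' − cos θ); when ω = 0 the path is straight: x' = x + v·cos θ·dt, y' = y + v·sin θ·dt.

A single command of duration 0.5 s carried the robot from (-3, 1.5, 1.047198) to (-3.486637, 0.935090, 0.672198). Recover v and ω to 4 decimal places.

v = -1.5000, ω = -0.7500

Δθ = 0.672198 − 1.047198 = -0.375000
ω = Δθ/dt = -0.375000/0.5 = -0.7500
R = −Δy/(cos θ' − cos θ) = 2.0000
v = R·ω = 2.0000·-0.7500 = -1.5000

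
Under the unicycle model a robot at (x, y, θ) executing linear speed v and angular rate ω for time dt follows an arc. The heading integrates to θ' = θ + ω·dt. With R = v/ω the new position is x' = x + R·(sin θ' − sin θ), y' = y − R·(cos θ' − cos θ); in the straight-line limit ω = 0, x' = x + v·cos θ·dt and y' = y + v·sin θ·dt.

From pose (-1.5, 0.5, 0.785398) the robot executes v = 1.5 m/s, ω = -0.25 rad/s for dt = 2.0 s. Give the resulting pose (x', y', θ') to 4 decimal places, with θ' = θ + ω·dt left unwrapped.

θ' = 0.7854 + -0.25·2.0 = 0.2854
R = v/ω = 1.5/-0.25 = -6.0000
x' = -1.5 + -6.0000·(sin 0.2854 − sin 0.7854) = 1.0534
y' = 0.5 − -6.0000·(cos 0.2854 − cos 0.7854) = 2.0147

(1.0534, 2.0147, 0.2854)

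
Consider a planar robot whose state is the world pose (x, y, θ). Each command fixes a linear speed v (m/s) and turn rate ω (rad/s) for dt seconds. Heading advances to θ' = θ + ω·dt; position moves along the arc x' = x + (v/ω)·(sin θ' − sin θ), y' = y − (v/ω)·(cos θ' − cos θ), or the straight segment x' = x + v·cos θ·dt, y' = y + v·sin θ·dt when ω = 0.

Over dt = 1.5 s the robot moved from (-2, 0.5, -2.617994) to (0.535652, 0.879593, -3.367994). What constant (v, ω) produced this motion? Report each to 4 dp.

Δθ = -3.367994 − -2.617994 = -0.750000
ω = Δθ/dt = -0.750000/1.5 = -0.5000
R = Δx/(sin θ' − sin θ) = 3.5000
v = R·ω = 3.5000·-0.5000 = -1.7500

v = -1.7500, ω = -0.5000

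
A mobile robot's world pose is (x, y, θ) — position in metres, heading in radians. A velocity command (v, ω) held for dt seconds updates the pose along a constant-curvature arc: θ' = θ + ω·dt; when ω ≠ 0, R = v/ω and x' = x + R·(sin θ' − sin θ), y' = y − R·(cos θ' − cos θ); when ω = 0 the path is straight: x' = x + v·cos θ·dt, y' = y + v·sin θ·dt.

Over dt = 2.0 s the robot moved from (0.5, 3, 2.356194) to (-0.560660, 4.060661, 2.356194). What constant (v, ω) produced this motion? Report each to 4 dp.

v = 0.7500, ω = 0.0000

Δθ = 2.356194 − 2.356194 = 0.000000
ω = Δθ/dt = 0.000000/2.0 = 0.0000
ω = 0 → v = (Δx·cos θ + Δy·sin θ)/dt = 0.7500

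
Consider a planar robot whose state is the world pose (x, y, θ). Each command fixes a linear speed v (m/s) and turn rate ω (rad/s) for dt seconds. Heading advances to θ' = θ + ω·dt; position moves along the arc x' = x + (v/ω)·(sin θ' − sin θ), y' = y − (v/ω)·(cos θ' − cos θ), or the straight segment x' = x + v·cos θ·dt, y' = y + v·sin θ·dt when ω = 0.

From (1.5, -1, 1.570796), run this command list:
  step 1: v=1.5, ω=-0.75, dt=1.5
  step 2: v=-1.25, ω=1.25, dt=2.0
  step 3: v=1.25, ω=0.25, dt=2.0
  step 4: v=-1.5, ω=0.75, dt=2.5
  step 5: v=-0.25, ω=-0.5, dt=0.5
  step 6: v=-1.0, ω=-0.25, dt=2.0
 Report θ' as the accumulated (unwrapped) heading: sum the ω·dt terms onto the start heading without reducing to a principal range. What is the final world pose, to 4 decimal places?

(1.1738, 3.9166, 4.5708)

step 1: θ'=0.4458 (R=-2.0000) → pose (2.6376, 0.8045, 0.4458)
step 2: θ'=2.9458 (R=-1.0000) → pose (2.8743, -1.0786, 2.9458)
step 3: θ'=3.4458 (R=5.0000) → pose (0.4039, -1.2127, 3.4458)
step 4: θ'=5.3208 (R=-2.0000) → pose (1.4459, 1.8386, 5.3208)
step 5: θ'=5.0708 (R=0.5000) → pose (1.3880, 1.9490, 5.0708)
step 6: θ'=4.5708 (R=4.0000) → pose (1.1738, 3.9166, 4.5708)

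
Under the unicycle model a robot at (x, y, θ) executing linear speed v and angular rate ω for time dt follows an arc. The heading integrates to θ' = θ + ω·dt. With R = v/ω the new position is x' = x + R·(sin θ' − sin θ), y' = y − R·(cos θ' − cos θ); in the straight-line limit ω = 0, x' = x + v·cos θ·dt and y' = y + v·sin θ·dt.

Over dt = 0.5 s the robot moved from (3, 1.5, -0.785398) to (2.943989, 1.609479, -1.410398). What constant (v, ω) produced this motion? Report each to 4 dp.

Δθ = -1.410398 − -0.785398 = -0.625000
ω = Δθ/dt = -0.625000/0.5 = -1.2500
R = −Δy/(cos θ' − cos θ) = 0.2000
v = R·ω = 0.2000·-1.2500 = -0.2500

v = -0.2500, ω = -1.2500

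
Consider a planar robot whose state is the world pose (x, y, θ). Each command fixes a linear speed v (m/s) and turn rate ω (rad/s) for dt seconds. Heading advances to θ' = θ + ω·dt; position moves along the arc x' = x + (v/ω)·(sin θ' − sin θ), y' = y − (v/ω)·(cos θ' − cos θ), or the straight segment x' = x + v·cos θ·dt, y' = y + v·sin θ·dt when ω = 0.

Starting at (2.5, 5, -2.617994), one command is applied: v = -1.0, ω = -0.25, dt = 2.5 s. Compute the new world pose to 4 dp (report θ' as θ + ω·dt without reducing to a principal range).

θ' = -2.6180 + -0.25·2.5 = -3.2430
R = v/ω = -1.0/-0.25 = 4.0000
x' = 2.5 + 4.0000·(sin -3.2430 − sin -2.6180) = 4.9049
y' = 5 − 4.0000·(cos -3.2430 − cos -2.6180) = 5.5154

(4.9049, 5.5154, -3.2430)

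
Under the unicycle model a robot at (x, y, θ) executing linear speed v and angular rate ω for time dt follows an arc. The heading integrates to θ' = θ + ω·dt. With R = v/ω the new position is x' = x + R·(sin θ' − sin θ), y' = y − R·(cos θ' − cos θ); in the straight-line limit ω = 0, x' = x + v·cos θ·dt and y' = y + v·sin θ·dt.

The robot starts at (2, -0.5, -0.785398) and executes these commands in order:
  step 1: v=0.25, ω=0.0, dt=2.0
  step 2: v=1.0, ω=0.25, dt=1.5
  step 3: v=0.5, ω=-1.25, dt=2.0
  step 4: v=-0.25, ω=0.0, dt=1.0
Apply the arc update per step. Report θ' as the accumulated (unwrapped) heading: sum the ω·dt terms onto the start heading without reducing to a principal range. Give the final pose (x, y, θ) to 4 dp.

step 1: θ'=-0.7854 (straight) → pose (2.3536, -0.8536, -0.7854)
step 2: θ'=-0.4104 (R=4.0000) → pose (3.5861, -1.6930, -0.4104)
step 3: θ'=-2.9104 (R=-0.4000) → pose (3.5181, -2.4491, -2.9104)
step 4: θ'=-2.9104 (straight) → pose (3.7615, -2.3918, -2.9104)

(3.7615, -2.3918, -2.9104)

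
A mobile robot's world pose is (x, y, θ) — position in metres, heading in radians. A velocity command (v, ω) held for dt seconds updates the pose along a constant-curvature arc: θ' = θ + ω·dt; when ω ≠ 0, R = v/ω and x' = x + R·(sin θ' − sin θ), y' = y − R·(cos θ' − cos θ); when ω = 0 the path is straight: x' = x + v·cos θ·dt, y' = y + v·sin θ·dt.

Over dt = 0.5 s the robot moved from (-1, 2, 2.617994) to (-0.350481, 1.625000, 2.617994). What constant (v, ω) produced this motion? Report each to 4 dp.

v = -1.5000, ω = 0.0000

Δθ = 2.617994 − 2.617994 = 0.000000
ω = Δθ/dt = 0.000000/0.5 = 0.0000
ω = 0 → v = (Δx·cos θ + Δy·sin θ)/dt = -1.5000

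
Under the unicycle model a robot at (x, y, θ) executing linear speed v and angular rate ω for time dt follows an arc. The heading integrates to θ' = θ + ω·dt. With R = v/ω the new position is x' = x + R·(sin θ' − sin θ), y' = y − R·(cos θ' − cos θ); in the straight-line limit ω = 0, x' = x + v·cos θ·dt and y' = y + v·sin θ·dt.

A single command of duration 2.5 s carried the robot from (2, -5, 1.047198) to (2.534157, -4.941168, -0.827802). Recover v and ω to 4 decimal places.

Δθ = -0.827802 − 1.047198 = -1.875000
ω = Δθ/dt = -1.875000/2.5 = -0.7500
R = Δx/(sin θ' − sin θ) = -0.3333
v = R·ω = -0.3333·-0.7500 = 0.2500

v = 0.2500, ω = -0.7500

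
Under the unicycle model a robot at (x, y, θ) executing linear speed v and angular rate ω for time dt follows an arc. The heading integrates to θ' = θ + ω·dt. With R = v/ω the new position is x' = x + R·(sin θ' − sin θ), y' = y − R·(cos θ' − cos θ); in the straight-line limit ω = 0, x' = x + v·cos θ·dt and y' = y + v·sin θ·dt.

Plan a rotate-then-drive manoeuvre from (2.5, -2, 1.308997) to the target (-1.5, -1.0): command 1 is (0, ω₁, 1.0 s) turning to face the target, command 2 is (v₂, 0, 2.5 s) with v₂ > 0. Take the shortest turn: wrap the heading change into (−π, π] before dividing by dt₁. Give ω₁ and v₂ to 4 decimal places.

heading to target = atan2(-1−-2, -1.5−2.5) = 2.8966
Δθ = wrap(2.8966 − 1.3090) = 1.5876; ω₁ = Δθ/dt₁ = 1.5876
distance = √((-1.5−2.5)² + (-1−-2)²) = 4.1231; v₂ = distance/dt₂ = 1.6492

ω₁ = 1.5876, v₂ = 1.6492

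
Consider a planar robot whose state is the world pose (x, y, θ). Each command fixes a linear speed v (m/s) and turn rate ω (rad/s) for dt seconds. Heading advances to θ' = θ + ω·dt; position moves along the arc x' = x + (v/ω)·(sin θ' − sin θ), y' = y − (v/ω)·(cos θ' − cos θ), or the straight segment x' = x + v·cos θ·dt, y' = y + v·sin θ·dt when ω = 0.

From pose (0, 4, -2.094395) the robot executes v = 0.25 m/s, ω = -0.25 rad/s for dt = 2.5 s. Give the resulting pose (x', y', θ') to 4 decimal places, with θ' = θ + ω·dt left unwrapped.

(-0.4563, 3.5878, -2.7194)

θ' = -2.0944 + -0.25·2.5 = -2.7194
R = v/ω = 0.25/-0.25 = -1.0000
x' = 0 + -1.0000·(sin -2.7194 − sin -2.0944) = -0.4563
y' = 4 − -1.0000·(cos -2.7194 − cos -2.0944) = 3.5878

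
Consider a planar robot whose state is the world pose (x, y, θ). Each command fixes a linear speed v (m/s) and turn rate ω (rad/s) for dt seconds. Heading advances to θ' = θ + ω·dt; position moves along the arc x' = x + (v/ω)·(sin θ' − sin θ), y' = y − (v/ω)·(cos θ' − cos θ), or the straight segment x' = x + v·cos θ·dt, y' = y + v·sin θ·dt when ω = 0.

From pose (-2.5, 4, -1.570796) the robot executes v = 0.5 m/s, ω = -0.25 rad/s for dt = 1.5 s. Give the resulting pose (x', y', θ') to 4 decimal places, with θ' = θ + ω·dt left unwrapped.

(-2.6390, 3.2675, -1.9458)

θ' = -1.5708 + -0.25·1.5 = -1.9458
R = v/ω = 0.5/-0.25 = -2.0000
x' = -2.5 + -2.0000·(sin -1.9458 − sin -1.5708) = -2.6390
y' = 4 − -2.0000·(cos -1.9458 − cos -1.5708) = 3.2675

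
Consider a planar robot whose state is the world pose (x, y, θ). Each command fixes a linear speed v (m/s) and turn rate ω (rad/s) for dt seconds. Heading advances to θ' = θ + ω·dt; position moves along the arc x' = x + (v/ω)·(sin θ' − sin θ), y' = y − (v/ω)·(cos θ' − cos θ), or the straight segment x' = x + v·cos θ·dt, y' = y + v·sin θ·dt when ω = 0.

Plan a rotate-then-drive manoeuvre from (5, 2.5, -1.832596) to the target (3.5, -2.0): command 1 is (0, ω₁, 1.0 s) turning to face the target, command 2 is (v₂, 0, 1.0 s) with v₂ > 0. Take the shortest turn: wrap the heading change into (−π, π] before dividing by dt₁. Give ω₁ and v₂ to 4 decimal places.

ω₁ = -0.0600, v₂ = 4.7434

heading to target = atan2(-2−2.5, 3.5−5) = -1.8925
Δθ = wrap(-1.8925 − -1.8326) = -0.0600; ω₁ = Δθ/dt₁ = -0.0600
distance = √((3.5−5)² + (-2−2.5)²) = 4.7434; v₂ = distance/dt₂ = 4.7434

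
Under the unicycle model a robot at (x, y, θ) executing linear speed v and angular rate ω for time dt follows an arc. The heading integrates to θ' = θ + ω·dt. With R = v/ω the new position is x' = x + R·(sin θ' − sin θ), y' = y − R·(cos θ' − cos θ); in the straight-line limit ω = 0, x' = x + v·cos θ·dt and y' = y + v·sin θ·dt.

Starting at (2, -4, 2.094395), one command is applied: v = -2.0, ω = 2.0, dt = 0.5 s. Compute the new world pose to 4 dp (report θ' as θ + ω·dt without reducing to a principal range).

θ' = 2.0944 + 2.0·0.5 = 3.0944
R = v/ω = -2.0/2.0 = -1.0000
x' = 2 + -1.0000·(sin 3.0944 − sin 2.0944) = 2.8188
y' = -4 − -1.0000·(cos 3.0944 − cos 2.0944) = -4.4989

(2.8188, -4.4989, 3.0944)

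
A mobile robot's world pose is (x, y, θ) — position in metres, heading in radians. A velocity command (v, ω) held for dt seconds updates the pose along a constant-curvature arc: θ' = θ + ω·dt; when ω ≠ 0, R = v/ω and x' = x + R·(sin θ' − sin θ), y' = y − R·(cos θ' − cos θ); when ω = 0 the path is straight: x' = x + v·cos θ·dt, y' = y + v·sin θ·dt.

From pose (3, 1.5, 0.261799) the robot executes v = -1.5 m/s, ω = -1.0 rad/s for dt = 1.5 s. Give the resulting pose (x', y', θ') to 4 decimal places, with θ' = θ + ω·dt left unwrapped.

(1.1940, 2.4591, -1.2382)

θ' = 0.2618 + -1.0·1.5 = -1.2382
R = v/ω = -1.5/-1.0 = 1.5000
x' = 3 + 1.5000·(sin -1.2382 − sin 0.2618) = 1.1940
y' = 1.5 − 1.5000·(cos -1.2382 − cos 0.2618) = 2.4591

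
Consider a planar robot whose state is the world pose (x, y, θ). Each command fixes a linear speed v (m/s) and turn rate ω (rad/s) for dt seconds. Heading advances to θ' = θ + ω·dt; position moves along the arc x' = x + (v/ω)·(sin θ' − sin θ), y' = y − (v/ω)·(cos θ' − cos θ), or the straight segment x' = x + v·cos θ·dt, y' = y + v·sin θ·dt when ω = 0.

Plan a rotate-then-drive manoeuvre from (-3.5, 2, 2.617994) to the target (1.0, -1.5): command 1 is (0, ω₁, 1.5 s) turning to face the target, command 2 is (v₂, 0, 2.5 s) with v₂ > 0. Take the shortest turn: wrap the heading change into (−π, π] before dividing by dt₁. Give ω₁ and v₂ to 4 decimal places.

heading to target = atan2(-1.5−2, 1−-3.5) = -0.6610
Δθ = wrap(-0.6610 − 2.6180) = 3.0041; ω₁ = Δθ/dt₁ = 2.0028
distance = √((1−-3.5)² + (-1.5−2)²) = 5.7009; v₂ = distance/dt₂ = 2.2804

ω₁ = 2.0028, v₂ = 2.2804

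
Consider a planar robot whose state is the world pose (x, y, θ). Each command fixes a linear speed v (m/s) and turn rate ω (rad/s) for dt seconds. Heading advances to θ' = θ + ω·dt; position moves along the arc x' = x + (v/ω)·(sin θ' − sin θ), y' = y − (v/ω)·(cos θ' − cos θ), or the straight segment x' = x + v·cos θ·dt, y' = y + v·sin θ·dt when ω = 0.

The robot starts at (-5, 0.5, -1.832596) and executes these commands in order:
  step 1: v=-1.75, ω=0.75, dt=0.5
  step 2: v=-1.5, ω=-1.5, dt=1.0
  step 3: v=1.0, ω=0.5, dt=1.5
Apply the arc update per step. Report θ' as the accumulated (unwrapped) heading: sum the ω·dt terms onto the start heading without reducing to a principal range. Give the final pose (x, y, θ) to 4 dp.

(-5.3669, 1.6866, -2.2076)

step 1: θ'=-1.4576 (R=-2.3333) → pose (-4.9354, 1.3675, -1.4576)
step 2: θ'=-2.9576 (R=1.0000) → pose (-4.1248, 2.4636, -2.9576)
step 3: θ'=-2.2076 (R=2.0000) → pose (-5.3669, 1.6866, -2.2076)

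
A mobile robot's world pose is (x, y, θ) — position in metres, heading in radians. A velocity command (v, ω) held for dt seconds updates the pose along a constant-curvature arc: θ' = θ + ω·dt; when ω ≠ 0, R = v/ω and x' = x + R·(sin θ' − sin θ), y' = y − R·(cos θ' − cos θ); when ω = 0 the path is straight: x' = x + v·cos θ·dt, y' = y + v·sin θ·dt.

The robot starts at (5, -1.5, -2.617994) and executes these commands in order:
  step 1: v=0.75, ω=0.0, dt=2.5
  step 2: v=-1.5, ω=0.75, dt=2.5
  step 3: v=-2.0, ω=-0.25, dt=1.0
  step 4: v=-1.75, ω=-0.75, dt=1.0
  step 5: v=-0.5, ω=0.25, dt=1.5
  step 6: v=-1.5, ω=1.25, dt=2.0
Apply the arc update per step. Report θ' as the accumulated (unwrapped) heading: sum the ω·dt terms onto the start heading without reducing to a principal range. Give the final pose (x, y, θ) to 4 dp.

step 1: θ'=-2.6180 (straight) → pose (3.3762, -2.4375, -2.6180)
step 2: θ'=-0.7430 (R=-2.0000) → pose (3.7292, 0.7674, -0.7430)
step 3: θ'=-0.9930 (R=8.0000) → pose (2.4398, 2.2895, -0.9930)
step 4: θ'=-1.7430 (R=2.3333) → pose (2.0956, 3.9638, -1.7430)
step 5: θ'=-1.3680 (R=-2.0000) → pose (2.0842, 4.7093, -1.3680)
step 6: θ'=1.1320 (R=-1.2000) → pose (-0.1776, 4.9774, 1.1320)

(-0.1776, 4.9774, 1.1320)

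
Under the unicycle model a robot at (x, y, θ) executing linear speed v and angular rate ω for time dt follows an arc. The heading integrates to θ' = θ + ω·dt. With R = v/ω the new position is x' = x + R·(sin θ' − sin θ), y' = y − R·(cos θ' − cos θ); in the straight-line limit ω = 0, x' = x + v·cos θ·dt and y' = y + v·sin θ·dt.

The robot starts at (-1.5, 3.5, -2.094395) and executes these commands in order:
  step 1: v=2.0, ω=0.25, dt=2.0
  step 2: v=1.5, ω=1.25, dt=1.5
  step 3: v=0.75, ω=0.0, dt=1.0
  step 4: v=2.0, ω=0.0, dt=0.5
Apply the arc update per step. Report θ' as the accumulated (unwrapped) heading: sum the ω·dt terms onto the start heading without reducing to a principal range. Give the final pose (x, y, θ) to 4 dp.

step 1: θ'=-1.5944 (R=8.0000) → pose (-2.5696, -0.3112, -1.5944)
step 2: θ'=0.2806 (R=1.2000) → pose (-1.0376, -1.4926, 0.2806)
step 3: θ'=0.2806 (straight) → pose (-0.3169, -1.2849, 0.2806)
step 4: θ'=0.2806 (straight) → pose (0.6440, -1.0080, 0.2806)

(0.6440, -1.0080, 0.2806)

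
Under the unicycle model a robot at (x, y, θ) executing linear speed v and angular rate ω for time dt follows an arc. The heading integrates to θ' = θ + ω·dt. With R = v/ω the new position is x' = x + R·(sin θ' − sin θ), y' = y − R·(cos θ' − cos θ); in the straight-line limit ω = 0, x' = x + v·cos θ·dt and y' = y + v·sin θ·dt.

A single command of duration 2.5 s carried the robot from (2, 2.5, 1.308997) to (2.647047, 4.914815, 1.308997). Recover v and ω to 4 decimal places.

Δθ = 1.308997 − 1.308997 = 0.000000
ω = Δθ/dt = 0.000000/2.5 = 0.0000
ω = 0 → v = (Δx·cos θ + Δy·sin θ)/dt = 1.0000

v = 1.0000, ω = 0.0000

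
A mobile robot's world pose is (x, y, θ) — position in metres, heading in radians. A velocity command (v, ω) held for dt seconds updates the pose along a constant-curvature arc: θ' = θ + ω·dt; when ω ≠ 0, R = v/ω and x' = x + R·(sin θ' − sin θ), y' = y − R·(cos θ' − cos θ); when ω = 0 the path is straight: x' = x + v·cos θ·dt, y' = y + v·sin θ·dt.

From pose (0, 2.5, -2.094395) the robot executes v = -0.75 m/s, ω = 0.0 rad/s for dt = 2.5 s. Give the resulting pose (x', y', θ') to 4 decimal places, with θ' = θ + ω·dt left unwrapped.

θ' = -2.0944 + 0.0·2.5 = -2.0944
ω = 0 → straight: x' = 0 + -0.75·cos(-2.0944)·2.5 = 0.9375
y' = 2.5 + -0.75·sin(-2.0944)·2.5 = 4.1238

(0.9375, 4.1238, -2.0944)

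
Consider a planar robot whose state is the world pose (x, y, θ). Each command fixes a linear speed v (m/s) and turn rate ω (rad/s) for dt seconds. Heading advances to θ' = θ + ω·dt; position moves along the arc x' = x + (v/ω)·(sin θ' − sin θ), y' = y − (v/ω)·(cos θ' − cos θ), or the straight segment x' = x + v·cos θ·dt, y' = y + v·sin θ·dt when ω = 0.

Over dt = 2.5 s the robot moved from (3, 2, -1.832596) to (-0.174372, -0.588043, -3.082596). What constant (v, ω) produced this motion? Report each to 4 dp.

Δθ = -3.082596 − -1.832596 = -1.250000
ω = Δθ/dt = -1.250000/2.5 = -0.5000
R = Δx/(sin θ' − sin θ) = -3.5000
v = R·ω = -3.5000·-0.5000 = 1.7500

v = 1.7500, ω = -0.5000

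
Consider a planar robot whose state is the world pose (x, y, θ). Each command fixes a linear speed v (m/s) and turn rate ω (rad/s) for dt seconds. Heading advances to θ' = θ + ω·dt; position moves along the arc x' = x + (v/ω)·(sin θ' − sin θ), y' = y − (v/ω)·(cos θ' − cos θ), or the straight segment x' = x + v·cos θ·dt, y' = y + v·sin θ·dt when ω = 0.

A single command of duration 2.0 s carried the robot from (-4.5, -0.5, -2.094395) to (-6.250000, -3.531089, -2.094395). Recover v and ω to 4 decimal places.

v = 1.7500, ω = 0.0000

Δθ = -2.094395 − -2.094395 = 0.000000
ω = Δθ/dt = 0.000000/2.0 = 0.0000
ω = 0 → v = (Δx·cos θ + Δy·sin θ)/dt = 1.7500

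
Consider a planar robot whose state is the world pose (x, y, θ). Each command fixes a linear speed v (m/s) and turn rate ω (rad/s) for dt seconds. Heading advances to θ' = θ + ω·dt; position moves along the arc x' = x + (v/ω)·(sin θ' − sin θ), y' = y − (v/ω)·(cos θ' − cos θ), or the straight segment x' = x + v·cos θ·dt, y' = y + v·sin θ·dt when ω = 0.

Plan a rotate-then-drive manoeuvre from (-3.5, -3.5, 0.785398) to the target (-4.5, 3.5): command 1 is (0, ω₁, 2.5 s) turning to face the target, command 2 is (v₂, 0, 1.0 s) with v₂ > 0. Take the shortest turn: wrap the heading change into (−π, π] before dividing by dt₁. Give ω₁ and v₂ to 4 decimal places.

ω₁ = 0.3709, v₂ = 7.0711

heading to target = atan2(3.5−-3.5, -4.5−-3.5) = 1.7127
Δθ = wrap(1.7127 − 0.7854) = 0.9273; ω₁ = Δθ/dt₁ = 0.3709
distance = √((-4.5−-3.5)² + (3.5−-3.5)²) = 7.0711; v₂ = distance/dt₂ = 7.0711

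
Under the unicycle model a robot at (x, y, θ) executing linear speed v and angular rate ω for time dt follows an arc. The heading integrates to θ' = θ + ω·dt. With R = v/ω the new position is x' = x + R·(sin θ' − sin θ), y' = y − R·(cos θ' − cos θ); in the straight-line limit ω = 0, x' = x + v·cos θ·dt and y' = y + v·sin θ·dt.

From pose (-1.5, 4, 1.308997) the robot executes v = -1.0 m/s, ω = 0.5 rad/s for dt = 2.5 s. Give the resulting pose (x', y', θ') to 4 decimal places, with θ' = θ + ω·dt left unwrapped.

θ' = 1.3090 + 0.5·2.5 = 2.5590
R = v/ω = -1.0/0.5 = -2.0000
x' = -1.5 + -2.0000·(sin 2.5590 − sin 1.3090) = -0.6685
y' = 4 − -2.0000·(cos 2.5590 − cos 1.3090) = 1.8123

(-0.6685, 1.8123, 2.5590)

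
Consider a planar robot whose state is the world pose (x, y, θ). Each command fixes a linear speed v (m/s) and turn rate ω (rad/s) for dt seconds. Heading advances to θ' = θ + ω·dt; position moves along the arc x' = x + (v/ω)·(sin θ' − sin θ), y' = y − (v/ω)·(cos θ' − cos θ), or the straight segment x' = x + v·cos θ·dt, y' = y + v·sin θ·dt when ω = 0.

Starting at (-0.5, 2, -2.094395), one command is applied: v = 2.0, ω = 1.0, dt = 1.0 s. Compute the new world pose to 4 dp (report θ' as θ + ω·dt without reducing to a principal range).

θ' = -2.0944 + 1.0·1.0 = -1.0944
R = v/ω = 2.0/1.0 = 2.0000
x' = -0.5 + 2.0000·(sin -1.0944 − sin -2.0944) = -0.5453
y' = 2 − 2.0000·(cos -1.0944 − cos -2.0944) = 0.0828

(-0.5453, 0.0828, -1.0944)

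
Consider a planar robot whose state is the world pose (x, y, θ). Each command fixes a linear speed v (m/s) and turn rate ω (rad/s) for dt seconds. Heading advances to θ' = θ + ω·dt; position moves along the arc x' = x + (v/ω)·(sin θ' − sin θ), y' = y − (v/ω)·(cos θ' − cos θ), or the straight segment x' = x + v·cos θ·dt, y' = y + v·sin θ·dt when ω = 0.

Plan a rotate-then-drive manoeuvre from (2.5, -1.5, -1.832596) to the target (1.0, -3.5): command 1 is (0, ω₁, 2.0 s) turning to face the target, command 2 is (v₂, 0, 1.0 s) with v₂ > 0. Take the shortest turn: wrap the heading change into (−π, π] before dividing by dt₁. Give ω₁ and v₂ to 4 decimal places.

heading to target = atan2(-3.5−-1.5, 1−2.5) = -2.2143
Δθ = wrap(-2.2143 − -1.8326) = -0.3817; ω₁ = Δθ/dt₁ = -0.1909
distance = √((1−2.5)² + (-3.5−-1.5)²) = 2.5000; v₂ = distance/dt₂ = 2.5000

ω₁ = -0.1909, v₂ = 2.5000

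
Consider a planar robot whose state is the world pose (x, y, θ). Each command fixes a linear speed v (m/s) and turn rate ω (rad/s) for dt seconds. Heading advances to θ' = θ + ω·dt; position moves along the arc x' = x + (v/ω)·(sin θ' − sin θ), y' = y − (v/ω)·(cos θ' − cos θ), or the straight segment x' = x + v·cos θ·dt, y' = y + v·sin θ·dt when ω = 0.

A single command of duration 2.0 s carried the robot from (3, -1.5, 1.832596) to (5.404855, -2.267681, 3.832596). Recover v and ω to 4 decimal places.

v = -1.5000, ω = 1.0000

Δθ = 3.832596 − 1.832596 = 2.000000
ω = Δθ/dt = 2.000000/2.0 = 1.0000
R = Δx/(sin θ' − sin θ) = -1.5000
v = R·ω = -1.5000·1.0000 = -1.5000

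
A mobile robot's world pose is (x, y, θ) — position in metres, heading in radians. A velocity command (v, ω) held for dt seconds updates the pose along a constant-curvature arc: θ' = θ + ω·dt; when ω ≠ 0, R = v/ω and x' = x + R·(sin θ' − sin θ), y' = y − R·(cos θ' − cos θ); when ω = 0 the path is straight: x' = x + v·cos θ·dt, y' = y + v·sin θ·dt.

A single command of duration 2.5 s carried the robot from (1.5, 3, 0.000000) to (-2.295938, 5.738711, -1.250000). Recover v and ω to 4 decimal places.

Δθ = -1.250000 − 0.000000 = -1.250000
ω = Δθ/dt = -1.250000/2.5 = -0.5000
R = Δx/(sin θ' − sin θ) = 4.0000
v = R·ω = 4.0000·-0.5000 = -2.0000

v = -2.0000, ω = -0.5000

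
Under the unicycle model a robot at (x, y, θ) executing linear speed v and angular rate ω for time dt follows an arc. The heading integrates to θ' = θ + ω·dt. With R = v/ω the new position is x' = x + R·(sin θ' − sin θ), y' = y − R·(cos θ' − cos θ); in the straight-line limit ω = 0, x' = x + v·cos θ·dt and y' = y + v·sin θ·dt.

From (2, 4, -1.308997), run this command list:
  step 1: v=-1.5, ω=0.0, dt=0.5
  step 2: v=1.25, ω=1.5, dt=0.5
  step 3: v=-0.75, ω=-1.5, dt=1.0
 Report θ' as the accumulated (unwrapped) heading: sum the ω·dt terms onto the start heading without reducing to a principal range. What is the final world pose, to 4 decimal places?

(1.9925, 4.8920, -2.0590)

step 1: θ'=-1.3090 (straight) → pose (1.8059, 4.7244, -1.3090)
step 2: θ'=-0.5590 (R=0.8333) → pose (2.1689, 4.2336, -0.5590)
step 3: θ'=-2.0590 (R=0.5000) → pose (1.9925, 4.8920, -2.0590)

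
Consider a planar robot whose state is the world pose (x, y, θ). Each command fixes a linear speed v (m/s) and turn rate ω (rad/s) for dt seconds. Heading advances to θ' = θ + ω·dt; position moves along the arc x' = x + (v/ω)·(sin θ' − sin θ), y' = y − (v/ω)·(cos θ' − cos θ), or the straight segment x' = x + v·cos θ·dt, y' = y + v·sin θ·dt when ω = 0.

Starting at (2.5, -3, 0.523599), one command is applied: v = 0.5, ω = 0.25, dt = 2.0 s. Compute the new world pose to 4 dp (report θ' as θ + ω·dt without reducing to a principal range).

θ' = 0.5236 + 0.25·2.0 = 1.0236
R = v/ω = 0.5/0.25 = 2.0000
x' = 2.5 + 2.0000·(sin 1.0236 − sin 0.5236) = 3.2080
y' = -3 − 2.0000·(cos 1.0236 − cos 0.5236) = -2.3085

(3.2080, -2.3085, 1.0236)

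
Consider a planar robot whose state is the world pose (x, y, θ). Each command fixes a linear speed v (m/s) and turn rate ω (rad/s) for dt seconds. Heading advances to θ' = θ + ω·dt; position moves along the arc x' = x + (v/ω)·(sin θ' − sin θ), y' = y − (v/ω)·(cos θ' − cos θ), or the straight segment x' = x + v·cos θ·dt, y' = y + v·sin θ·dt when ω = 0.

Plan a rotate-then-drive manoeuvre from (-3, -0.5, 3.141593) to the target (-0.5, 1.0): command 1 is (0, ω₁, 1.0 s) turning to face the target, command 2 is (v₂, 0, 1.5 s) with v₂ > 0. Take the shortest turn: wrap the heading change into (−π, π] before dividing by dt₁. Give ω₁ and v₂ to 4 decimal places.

ω₁ = -2.6012, v₂ = 1.9437

heading to target = atan2(1−-0.5, -0.5−-3) = 0.5404
Δθ = wrap(0.5404 − 3.1416) = -2.6012; ω₁ = Δθ/dt₁ = -2.6012
distance = √((-0.5−-3)² + (1−-0.5)²) = 2.9155; v₂ = distance/dt₂ = 1.9437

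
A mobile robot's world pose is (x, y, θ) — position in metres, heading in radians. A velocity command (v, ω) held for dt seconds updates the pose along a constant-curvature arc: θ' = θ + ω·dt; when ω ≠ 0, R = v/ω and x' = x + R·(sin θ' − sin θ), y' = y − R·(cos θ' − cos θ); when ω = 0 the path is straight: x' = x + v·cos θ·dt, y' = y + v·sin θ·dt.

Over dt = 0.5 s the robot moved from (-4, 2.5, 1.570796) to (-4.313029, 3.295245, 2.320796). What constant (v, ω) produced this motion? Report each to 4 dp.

v = 1.7500, ω = 1.5000

Δθ = 2.320796 − 1.570796 = 0.750000
ω = Δθ/dt = 0.750000/0.5 = 1.5000
R = −Δy/(cos θ' − cos θ) = 1.1667
v = R·ω = 1.1667·1.5000 = 1.7500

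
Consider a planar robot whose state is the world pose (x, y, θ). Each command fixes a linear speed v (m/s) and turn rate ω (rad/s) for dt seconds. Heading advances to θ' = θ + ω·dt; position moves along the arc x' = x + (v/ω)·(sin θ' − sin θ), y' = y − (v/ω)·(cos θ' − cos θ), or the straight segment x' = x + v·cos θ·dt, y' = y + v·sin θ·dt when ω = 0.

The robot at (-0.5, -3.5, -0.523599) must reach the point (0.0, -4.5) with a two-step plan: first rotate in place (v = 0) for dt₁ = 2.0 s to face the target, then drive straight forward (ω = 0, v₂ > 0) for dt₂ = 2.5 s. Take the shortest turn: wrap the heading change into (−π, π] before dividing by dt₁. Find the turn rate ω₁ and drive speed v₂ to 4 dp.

ω₁ = -0.2918, v₂ = 0.4472

heading to target = atan2(-4.5−-3.5, 0−-0.5) = -1.1071
Δθ = wrap(-1.1071 − -0.5236) = -0.5835; ω₁ = Δθ/dt₁ = -0.2918
distance = √((0−-0.5)² + (-4.5−-3.5)²) = 1.1180; v₂ = distance/dt₂ = 0.4472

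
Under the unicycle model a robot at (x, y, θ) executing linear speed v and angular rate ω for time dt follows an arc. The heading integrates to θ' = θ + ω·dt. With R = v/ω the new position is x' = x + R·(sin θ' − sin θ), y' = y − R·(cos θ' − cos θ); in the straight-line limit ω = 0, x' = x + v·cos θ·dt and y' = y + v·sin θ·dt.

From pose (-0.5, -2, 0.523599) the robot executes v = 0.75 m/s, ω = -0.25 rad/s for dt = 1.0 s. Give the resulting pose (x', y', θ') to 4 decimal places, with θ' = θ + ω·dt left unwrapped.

(0.1894, -1.7097, 0.2736)

θ' = 0.5236 + -0.25·1.0 = 0.2736
R = v/ω = 0.75/-0.25 = -3.0000
x' = -0.5 + -3.0000·(sin 0.2736 − sin 0.5236) = 0.1894
y' = -2 − -3.0000·(cos 0.2736 − cos 0.5236) = -1.7097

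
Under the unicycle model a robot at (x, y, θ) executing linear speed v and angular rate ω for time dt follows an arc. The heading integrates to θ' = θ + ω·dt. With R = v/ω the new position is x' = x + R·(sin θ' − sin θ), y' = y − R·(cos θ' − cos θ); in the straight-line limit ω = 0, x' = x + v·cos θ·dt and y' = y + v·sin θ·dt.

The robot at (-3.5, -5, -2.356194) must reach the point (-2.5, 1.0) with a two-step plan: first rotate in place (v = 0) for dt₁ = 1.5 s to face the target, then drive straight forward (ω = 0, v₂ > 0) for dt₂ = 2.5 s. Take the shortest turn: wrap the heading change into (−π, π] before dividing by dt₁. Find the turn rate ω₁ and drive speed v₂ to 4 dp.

ω₁ = -1.6809, v₂ = 2.4331

heading to target = atan2(1−-5, -2.5−-3.5) = 1.4056
Δθ = wrap(1.4056 − -2.3562) = -2.5213; ω₁ = Δθ/dt₁ = -1.6809
distance = √((-2.5−-3.5)² + (1−-5)²) = 6.0828; v₂ = distance/dt₂ = 2.4331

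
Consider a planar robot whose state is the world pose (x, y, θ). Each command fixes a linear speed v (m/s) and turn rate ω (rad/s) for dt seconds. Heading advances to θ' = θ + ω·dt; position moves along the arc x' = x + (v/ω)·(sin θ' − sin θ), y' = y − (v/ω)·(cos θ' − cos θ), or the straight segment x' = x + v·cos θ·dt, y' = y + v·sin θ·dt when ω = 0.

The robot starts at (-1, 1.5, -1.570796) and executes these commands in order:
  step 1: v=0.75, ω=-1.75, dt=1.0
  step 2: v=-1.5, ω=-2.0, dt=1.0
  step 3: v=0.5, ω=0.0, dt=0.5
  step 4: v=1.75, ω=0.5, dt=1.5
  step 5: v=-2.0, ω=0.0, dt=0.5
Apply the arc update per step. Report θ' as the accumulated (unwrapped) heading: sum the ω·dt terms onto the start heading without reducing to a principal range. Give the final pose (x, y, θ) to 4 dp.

step 1: θ'=-3.3208 (R=-0.4286) → pose (-1.5050, 1.0783, -3.3208)
step 2: θ'=-5.3208 (R=0.7500) → pose (-1.0232, -0.0884, -5.3208)
step 3: θ'=-5.3208 (straight) → pose (-0.8803, 0.1168, -5.3208)
step 4: θ'=-4.5708 (R=3.5000) → pose (-0.2873, 2.6112, -4.5708)
step 5: θ'=-4.5708 (straight) → pose (-0.1462, 1.6212, -4.5708)

(-0.1462, 1.6212, -4.5708)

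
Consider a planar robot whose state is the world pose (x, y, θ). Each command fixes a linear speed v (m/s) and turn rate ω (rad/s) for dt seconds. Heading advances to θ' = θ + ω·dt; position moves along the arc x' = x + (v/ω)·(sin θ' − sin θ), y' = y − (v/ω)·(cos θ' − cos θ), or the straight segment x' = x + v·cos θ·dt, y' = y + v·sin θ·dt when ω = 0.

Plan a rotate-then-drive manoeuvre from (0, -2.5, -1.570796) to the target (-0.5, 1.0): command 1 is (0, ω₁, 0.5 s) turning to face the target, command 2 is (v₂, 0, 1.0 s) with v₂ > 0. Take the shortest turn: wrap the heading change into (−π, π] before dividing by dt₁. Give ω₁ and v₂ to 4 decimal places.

ω₁ = -5.9994, v₂ = 3.5355

heading to target = atan2(1−-2.5, -0.5−0) = 1.7127
Δθ = wrap(1.7127 − -1.5708) = -2.9997; ω₁ = Δθ/dt₁ = -5.9994
distance = √((-0.5−0)² + (1−-2.5)²) = 3.5355; v₂ = distance/dt₂ = 3.5355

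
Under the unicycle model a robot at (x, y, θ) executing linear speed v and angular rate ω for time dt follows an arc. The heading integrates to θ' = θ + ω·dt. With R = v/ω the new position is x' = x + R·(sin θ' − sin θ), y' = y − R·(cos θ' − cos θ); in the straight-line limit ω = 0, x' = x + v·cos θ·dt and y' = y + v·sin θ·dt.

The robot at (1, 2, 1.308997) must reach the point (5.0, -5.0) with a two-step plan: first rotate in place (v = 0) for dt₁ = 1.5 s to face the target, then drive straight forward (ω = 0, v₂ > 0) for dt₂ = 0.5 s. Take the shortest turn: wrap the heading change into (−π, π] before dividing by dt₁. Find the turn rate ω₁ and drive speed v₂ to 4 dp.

ω₁ = -1.5738, v₂ = 16.1245

heading to target = atan2(-5−2, 5−1) = -1.0517
Δθ = wrap(-1.0517 − 1.3090) = -2.3606; ω₁ = Δθ/dt₁ = -1.5738
distance = √((5−1)² + (-5−2)²) = 8.0623; v₂ = distance/dt₂ = 16.1245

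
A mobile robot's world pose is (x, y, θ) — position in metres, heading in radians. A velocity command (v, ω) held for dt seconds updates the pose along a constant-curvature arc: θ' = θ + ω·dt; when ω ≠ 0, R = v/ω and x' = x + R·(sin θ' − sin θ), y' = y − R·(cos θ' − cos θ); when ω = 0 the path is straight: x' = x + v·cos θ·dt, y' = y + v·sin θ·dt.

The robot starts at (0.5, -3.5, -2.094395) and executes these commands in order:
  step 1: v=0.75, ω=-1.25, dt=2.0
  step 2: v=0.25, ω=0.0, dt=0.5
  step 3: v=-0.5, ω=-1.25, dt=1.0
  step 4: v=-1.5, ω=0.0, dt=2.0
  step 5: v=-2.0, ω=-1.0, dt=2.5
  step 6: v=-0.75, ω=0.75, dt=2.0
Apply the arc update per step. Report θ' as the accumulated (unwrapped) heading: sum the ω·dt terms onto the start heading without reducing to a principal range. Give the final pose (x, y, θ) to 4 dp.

(-6.5371, -0.7601, -6.8444)

step 1: θ'=-4.5944 (R=-0.6000) → pose (-0.6154, -3.2706, -4.5944)
step 2: θ'=-4.5944 (straight) → pose (-0.6302, -3.1465, -4.5944)
step 3: θ'=-5.8444 (R=0.4000) → pose (-0.8574, -3.5557, -5.8444)
step 4: θ'=-5.8444 (straight) → pose (-3.5732, -4.8302, -5.8444)
step 5: θ'=-8.3444 (R=2.0000) → pose (-6.1872, -2.0777, -8.3444)
step 6: θ'=-6.8444 (R=-1.0000) → pose (-6.5371, -0.7601, -6.8444)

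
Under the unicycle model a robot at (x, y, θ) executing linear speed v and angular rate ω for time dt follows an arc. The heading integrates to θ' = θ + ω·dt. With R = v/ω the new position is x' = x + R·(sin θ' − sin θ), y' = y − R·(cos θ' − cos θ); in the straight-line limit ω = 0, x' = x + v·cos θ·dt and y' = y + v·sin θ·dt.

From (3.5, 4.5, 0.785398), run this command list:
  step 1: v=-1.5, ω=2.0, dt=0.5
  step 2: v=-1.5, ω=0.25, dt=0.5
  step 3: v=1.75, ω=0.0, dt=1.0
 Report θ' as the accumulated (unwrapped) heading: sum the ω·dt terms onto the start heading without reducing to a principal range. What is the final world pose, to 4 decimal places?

step 1: θ'=1.7854 (R=-0.7500) → pose (3.2975, 3.8100, 1.7854)
step 2: θ'=1.9104 (R=-6.0000) → pose (3.5026, 3.0890, 1.9104)
step 3: θ'=1.9104 (straight) → pose (2.9196, 4.7391, 1.9104)

(2.9196, 4.7391, 1.9104)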